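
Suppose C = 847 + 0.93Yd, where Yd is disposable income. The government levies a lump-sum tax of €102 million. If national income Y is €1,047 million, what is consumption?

C = 1725.85

Yd = Y − T = 1047 − 102 = 945
C = 847 + 0.93(945) = 847 + 878.85 = 1725.85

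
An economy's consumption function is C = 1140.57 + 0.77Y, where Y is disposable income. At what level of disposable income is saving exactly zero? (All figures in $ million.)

Y = 4959

At break-even, C = Y: 1140.57 + 0.77Y = Y
0.23Y = 1140.57, so Y = 1140.57/0.23 = 4959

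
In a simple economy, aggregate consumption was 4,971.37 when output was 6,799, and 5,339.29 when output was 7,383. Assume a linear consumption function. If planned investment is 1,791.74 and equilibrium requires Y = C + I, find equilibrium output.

Y = 6702

MPC = (5339.29 − 4971.37)/(7383 − 6799) = 367.92/584 = 0.63
a = 4971.37 − 0.63(6799) = 688
Equilibrium: Y = 688 + 0.63Y + 1791.74
0.37Y = 2479.74, so Y = 2479.74/0.37 = 6702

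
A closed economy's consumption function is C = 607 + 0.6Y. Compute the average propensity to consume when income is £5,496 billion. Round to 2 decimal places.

APC = 0.71

C = 607 + 0.6(5496) = 3904.6
APC = C/Y = 3904.6/5496 = 0.71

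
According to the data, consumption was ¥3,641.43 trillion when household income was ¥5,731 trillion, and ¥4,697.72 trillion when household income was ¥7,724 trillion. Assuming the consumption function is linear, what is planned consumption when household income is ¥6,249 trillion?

MPC = (4697.72 − 3641.43)/(7724 − 5731) = 1056.29/1993 = 0.53
a = 3641.43 − 0.53(5731) = 3641.43 − 3037.43 = 604
C = 604 + 0.53(6249) = 604 + 3311.97 = 3915.97

C = 3915.97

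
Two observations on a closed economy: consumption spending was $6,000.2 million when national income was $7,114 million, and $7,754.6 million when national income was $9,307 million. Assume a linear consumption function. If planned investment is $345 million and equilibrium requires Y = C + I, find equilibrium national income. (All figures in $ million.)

Y = 3270

MPC = (7754.6 − 6000.2)/(9307 − 7114) = 1754.4/2193 = 0.8
a = 6000.2 − 0.8(7114) = 309
Equilibrium: Y = 309 + 0.8Y + 345
0.2Y = 654, so Y = 654/0.2 = 3270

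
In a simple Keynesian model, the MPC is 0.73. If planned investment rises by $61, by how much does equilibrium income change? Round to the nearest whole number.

ΔY ≈ 226

The multiplier is 1/(1 − MPC) = 1/0.27.
ΔY = 61/0.27 = 225.93 ≈ 226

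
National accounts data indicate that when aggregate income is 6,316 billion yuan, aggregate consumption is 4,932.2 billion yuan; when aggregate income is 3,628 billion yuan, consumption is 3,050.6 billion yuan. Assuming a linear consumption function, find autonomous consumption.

MPC = ΔC/ΔY = (4932.2 − 3050.6)/(6316 − 3628) = 1881.6/2688 = 0.7
a = C − MPC·Y = 3050.6 − 0.7(3628) = 3050.6 − 2539.6 = 511

a = 511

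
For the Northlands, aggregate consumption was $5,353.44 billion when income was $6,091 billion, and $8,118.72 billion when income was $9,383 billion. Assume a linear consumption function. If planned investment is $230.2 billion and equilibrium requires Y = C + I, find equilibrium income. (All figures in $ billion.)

MPC = (8118.72 − 5353.44)/(9383 − 6091) = 2765.28/3292 = 0.84
a = 5353.44 − 0.84(6091) = 237
Equilibrium: Y = 237 + 0.84Y + 230.2
0.16Y = 467.2, so Y = 467.2/0.16 = 2920

Y = 2920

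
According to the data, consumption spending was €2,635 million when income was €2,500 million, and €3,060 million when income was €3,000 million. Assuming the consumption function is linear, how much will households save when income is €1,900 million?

MPC = (3060 − 2635)/(3000 − 2500) = 425/500 = 0.85
a = 2635 − 0.85(2500) = 2635 − 2125 = 510
C = 510 + 0.85(1900) = 2125
S = 1900 − 2125 = -225

S = -225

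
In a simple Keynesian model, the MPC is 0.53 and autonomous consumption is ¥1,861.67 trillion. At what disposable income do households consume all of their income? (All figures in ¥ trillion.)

Y = 3961

At break-even, C = Y: 1861.67 + 0.53Y = Y
0.47Y = 1861.67, so Y = 1861.67/0.47 = 3961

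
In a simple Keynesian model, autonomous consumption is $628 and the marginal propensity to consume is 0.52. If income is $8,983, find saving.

C = 628 + 0.52(8983) = 628 + 4671.16 = 5299.16
S = Y − C = 8983 − 5299.16 = 3683.84

S = 3683.84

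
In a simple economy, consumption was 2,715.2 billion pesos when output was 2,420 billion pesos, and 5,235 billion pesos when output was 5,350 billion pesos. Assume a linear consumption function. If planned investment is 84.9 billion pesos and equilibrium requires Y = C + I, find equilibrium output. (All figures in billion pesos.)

Y = 5135

MPC = (5235 − 2715.2)/(5350 − 2420) = 2519.8/2930 = 0.86
a = 2715.2 − 0.86(2420) = 634
Equilibrium: Y = 634 + 0.86Y + 84.9
0.14Y = 718.9, so Y = 718.9/0.14 = 5135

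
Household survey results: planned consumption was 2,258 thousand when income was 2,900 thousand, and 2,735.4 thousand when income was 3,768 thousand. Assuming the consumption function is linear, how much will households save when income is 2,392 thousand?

MPC = (2735.4 − 2258)/(3768 − 2900) = 477.4/868 = 0.55
a = 2258 − 0.55(2900) = 2258 − 1595 = 663
C = 663 + 0.55(2392) = 1978.6
S = 2392 − 1978.6 = 413.4

S = 413.4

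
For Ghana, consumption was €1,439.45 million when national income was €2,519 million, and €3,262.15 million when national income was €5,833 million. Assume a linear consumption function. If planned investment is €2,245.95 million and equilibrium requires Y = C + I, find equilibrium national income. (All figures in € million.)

MPC = (3262.15 − 1439.45)/(5833 − 2519) = 1822.7/3314 = 0.55
a = 1439.45 − 0.55(2519) = 54
Equilibrium: Y = 54 + 0.55Y + 2245.95
0.45Y = 2299.95, so Y = 2299.95/0.45 = 5111

Y = 5111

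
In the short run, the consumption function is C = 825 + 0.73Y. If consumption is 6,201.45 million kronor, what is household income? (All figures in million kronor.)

Y = 7365

825 + 0.73Y = 6201.45
0.73Y = 5376.45, so Y = 5376.45/0.73 = 7365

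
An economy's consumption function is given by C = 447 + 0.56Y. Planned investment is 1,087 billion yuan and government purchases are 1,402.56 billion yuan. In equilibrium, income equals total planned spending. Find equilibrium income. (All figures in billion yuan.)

Y = 6674

Y = C + I + G = 447 + 0.56Y + 1087 + 1402.56
Y − 0.56Y = 2936.56
0.44Y = 2936.56, so Y = 2936.56/0.44 = 6674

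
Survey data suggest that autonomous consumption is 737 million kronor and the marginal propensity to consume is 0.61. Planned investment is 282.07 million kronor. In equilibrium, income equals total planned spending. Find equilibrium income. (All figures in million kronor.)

Y = C + I = 737 + 0.61Y + 282.07
Y − 0.61Y = 1019.07
0.39Y = 1019.07, so Y = 1019.07/0.39 = 2613

Y = 2613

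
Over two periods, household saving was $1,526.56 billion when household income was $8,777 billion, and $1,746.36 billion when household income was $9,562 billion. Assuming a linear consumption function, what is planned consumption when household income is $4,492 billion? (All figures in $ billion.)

MPS = ΔS/ΔY = (1746.36 − 1526.56)/(9562 − 8777) = 219.8/785 = 0.28
MPC = 1 − MPS = 0.72
Autonomous saving = 1526.56 − 0.28(8777) = -931, so a = 931
C = 931 + 0.72(4492) = 931 + 3234.24 = 4165.24

C = 4165.24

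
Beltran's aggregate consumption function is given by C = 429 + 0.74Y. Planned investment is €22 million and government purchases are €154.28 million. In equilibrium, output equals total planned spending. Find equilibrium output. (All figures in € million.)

Y = C + I + G = 429 + 0.74Y + 22 + 154.28
Y − 0.74Y = 605.28
0.26Y = 605.28, so Y = 605.28/0.26 = 2328

Y = 2328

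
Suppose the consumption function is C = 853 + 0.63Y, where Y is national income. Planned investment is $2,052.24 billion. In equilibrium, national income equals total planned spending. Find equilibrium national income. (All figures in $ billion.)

Y = 7852

Y = C + I = 853 + 0.63Y + 2052.24
Y − 0.63Y = 2905.24
0.37Y = 2905.24, so Y = 2905.24/0.37 = 7852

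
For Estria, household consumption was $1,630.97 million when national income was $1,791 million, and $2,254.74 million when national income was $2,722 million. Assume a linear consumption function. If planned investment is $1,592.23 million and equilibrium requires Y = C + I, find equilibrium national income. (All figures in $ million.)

MPC = (2254.74 − 1630.97)/(2722 − 1791) = 623.77/931 = 0.67
a = 1630.97 − 0.67(1791) = 431
Equilibrium: Y = 431 + 0.67Y + 1592.23
0.33Y = 2023.23, so Y = 2023.23/0.33 = 6131

Y = 6131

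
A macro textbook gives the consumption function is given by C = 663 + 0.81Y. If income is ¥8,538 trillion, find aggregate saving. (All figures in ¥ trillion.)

C = 663 + 0.81(8538) = 663 + 6915.78 = 7578.78
S = Y − C = 8538 − 7578.78 = 959.22

S = 959.22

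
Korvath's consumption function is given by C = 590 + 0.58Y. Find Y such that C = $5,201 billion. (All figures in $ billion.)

590 + 0.58Y = 5201
0.58Y = 4611, so Y = 4611/0.58 = 7950

Y = 7950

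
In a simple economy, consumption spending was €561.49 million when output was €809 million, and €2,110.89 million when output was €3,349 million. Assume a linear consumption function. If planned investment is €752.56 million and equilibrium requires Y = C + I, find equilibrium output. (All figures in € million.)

MPC = (2110.89 − 561.49)/(3349 − 809) = 1549.4/2540 = 0.61
a = 561.49 − 0.61(809) = 68
Equilibrium: Y = 68 + 0.61Y + 752.56
0.39Y = 820.56, so Y = 820.56/0.39 = 2104

Y = 2104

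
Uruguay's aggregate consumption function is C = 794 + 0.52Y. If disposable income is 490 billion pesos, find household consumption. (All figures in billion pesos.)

C = 1048.8

C = 794 + 0.52(490) = 794 + 254.8 = 1048.8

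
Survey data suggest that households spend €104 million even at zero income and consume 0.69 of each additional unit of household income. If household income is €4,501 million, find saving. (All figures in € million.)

S = 1291.31

C = 104 + 0.69(4501) = 104 + 3105.69 = 3209.69
S = Y − C = 4501 − 3209.69 = 1291.31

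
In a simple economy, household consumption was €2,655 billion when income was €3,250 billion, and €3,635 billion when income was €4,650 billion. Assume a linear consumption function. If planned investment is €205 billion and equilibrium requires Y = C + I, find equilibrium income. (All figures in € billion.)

Y = 1950

MPC = (3635 − 2655)/(4650 − 3250) = 980/1400 = 0.7
a = 2655 − 0.7(3250) = 380
Equilibrium: Y = 380 + 0.7Y + 205
0.3Y = 585, so Y = 585/0.3 = 1950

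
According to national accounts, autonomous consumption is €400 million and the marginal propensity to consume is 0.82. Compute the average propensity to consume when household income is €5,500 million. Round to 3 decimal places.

C = 400 + 0.82(5500) = 4910
APC = C/Y = 4910/5500 = 0.893

APC = 0.893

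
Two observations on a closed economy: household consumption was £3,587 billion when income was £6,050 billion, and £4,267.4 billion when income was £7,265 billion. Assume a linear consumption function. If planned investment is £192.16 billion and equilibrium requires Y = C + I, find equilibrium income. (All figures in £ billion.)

Y = 889

MPC = (4267.4 − 3587)/(7265 − 6050) = 680.4/1215 = 0.56
a = 3587 − 0.56(6050) = 199
Equilibrium: Y = 199 + 0.56Y + 192.16
0.44Y = 391.16, so Y = 391.16/0.44 = 889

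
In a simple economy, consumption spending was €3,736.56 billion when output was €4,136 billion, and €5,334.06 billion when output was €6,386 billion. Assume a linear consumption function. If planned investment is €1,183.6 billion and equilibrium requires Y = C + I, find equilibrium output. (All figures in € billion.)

Y = 6840

MPC = (5334.06 − 3736.56)/(6386 − 4136) = 1597.5/2250 = 0.71
a = 3736.56 − 0.71(4136) = 800
Equilibrium: Y = 800 + 0.71Y + 1183.6
0.29Y = 1983.6, so Y = 1983.6/0.29 = 6840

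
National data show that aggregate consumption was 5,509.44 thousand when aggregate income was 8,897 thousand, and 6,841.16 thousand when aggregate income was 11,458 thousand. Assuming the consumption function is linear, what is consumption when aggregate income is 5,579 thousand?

C = 3784.08

MPC = (6841.16 − 5509.44)/(11458 − 8897) = 1331.72/2561 = 0.52
a = 5509.44 − 0.52(8897) = 5509.44 − 4626.44 = 883
C = 883 + 0.52(5579) = 883 + 2901.08 = 3784.08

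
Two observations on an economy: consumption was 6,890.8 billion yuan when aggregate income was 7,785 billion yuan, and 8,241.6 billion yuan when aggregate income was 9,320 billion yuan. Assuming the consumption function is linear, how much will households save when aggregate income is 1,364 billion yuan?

MPC = (8241.6 − 6890.8)/(9320 − 7785) = 1350.8/1535 = 0.88
a = 6890.8 − 0.88(7785) = 6890.8 − 6850.8 = 40
C = 40 + 0.88(1364) = 1240.32
S = 1364 − 1240.32 = 123.68

S = 123.68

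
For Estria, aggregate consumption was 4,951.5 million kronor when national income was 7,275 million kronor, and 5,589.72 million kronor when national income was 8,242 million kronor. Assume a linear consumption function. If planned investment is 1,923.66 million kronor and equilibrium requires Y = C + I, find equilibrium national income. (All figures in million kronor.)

Y = 6099

MPC = (5589.72 − 4951.5)/(8242 − 7275) = 638.22/967 = 0.66
a = 4951.5 − 0.66(7275) = 150
Equilibrium: Y = 150 + 0.66Y + 1923.66
0.34Y = 2073.66, so Y = 2073.66/0.34 = 6099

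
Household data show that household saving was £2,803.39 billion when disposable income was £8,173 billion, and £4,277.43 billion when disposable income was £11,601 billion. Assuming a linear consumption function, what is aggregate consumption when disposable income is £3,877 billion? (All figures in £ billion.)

MPS = ΔS/ΔY = (4277.43 − 2803.39)/(11601 − 8173) = 1474.04/3428 = 0.43
MPC = 1 − MPS = 0.57
Autonomous saving = 2803.39 − 0.43(8173) = -711, so a = 711
C = 711 + 0.57(3877) = 711 + 2209.89 = 2920.89

C = 2920.89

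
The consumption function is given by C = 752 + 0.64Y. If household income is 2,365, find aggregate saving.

S = 99.4

C = 752 + 0.64(2365) = 752 + 1513.6 = 2265.6
S = Y − C = 2365 − 2265.6 = 99.4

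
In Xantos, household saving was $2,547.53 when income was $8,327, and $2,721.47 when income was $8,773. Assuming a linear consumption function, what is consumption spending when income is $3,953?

MPS = ΔS/ΔY = (2721.47 − 2547.53)/(8773 − 8327) = 173.94/446 = 0.39
MPC = 1 − MPS = 0.61
Autonomous saving = 2547.53 − 0.39(8327) = -700, so a = 700
C = 700 + 0.61(3953) = 700 + 2411.33 = 3111.33

C = 3111.33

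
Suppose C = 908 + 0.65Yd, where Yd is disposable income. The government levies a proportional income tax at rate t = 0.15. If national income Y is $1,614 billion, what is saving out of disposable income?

Yd = (1 − 0.15)(1614) = 0.85(1614) = 1371.9
C = 908 + 0.65(1371.9) = 908 + 891.735 = 1799.735
S = Yd − C = 1371.9 − 1799.735 = -427.835

S = -427.835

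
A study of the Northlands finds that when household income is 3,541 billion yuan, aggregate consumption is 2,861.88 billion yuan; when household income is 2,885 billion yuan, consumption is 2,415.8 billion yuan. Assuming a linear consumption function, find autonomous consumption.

MPC = ΔC/ΔY = (2861.88 − 2415.8)/(3541 − 2885) = 446.08/656 = 0.68
a = C − MPC·Y = 2415.8 − 0.68(2885) = 2415.8 − 1961.8 = 454

a = 454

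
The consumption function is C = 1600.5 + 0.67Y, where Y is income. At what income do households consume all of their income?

At break-even, C = Y: 1600.5 + 0.67Y = Y
0.33Y = 1600.5, so Y = 1600.5/0.33 = 4850

Y = 4850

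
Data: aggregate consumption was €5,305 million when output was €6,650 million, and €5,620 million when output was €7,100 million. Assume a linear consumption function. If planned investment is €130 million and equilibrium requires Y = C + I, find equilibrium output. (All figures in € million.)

MPC = (5620 − 5305)/(7100 − 6650) = 315/450 = 0.7
a = 5305 − 0.7(6650) = 650
Equilibrium: Y = 650 + 0.7Y + 130
0.3Y = 780, so Y = 780/0.3 = 2600

Y = 2600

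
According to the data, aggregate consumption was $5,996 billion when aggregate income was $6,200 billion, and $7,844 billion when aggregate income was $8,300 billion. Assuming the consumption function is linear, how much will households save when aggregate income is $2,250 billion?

S = -270

MPC = (7844 − 5996)/(8300 − 6200) = 1848/2100 = 0.88
a = 5996 − 0.88(6200) = 5996 − 5456 = 540
C = 540 + 0.88(2250) = 2520
S = 2250 − 2520 = -270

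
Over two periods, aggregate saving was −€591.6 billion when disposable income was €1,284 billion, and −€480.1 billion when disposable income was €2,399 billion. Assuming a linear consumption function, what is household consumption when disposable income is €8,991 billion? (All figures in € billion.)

C = 8811.9

MPS = ΔS/ΔY = (-480.1 − (-591.6))/(2399 − 1284) = 111.5/1115 = 0.1
MPC = 1 − MPS = 0.9
Autonomous saving = -591.6 − 0.1(1284) = -720, so a = 720
C = 720 + 0.9(8991) = 720 + 8091.9 = 8811.9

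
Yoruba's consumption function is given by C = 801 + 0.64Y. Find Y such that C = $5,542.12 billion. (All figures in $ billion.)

801 + 0.64Y = 5542.12
0.64Y = 4741.12, so Y = 4741.12/0.64 = 7408

Y = 7408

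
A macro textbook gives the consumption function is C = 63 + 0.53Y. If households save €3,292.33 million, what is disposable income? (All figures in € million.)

S = Y − C = -63 + 0.47Y
-63 + 0.47Y = 3292.33, so 0.47Y = 3355.33 and Y = 7139

Y = 7139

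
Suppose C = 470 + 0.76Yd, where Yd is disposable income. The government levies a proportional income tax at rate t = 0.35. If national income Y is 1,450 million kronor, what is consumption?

C = 1186.3

Yd = (1 − 0.35)(1450) = 0.65(1450) = 942.5
C = 470 + 0.76(942.5) = 470 + 716.3 = 1186.3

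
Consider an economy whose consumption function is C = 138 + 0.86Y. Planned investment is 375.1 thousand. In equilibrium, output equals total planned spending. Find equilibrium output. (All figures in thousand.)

Y = 3665

Y = C + I = 138 + 0.86Y + 375.1
Y − 0.86Y = 513.1
0.14Y = 513.1, so Y = 513.1/0.14 = 3665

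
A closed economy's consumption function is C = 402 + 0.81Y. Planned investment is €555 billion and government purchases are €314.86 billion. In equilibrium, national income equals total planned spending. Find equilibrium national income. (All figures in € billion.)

Y = C + I + G = 402 + 0.81Y + 555 + 314.86
Y − 0.81Y = 1271.86
0.19Y = 1271.86, so Y = 1271.86/0.19 = 6694

Y = 6694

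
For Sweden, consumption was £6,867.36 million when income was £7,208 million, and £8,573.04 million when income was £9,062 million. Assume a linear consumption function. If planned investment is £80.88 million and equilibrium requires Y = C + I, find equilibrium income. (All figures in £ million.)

Y = 3961

MPC = (8573.04 − 6867.36)/(9062 − 7208) = 1705.68/1854 = 0.92
a = 6867.36 − 0.92(7208) = 236
Equilibrium: Y = 236 + 0.92Y + 80.88
0.08Y = 316.88, so Y = 316.88/0.08 = 3961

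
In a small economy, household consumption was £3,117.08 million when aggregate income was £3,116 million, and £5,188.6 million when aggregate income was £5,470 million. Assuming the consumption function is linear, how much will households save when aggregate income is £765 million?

S = -283.2

MPC = (5188.6 − 3117.08)/(5470 − 3116) = 2071.52/2354 = 0.88
a = 3117.08 − 0.88(3116) = 3117.08 − 2742.08 = 375
C = 375 + 0.88(765) = 1048.2
S = 765 − 1048.2 = -283.2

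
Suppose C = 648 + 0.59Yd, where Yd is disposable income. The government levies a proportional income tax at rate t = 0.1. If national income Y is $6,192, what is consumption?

C = 3935.952

Yd = (1 − 0.1)(6192) = 0.9(6192) = 5572.8
C = 648 + 0.59(5572.8) = 648 + 3287.952 = 3935.952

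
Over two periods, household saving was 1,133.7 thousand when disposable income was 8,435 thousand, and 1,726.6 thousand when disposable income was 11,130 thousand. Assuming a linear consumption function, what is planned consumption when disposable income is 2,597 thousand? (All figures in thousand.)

MPS = ΔS/ΔY = (1726.6 − 1133.7)/(11130 − 8435) = 592.9/2695 = 0.22
MPC = 1 − MPS = 0.78
Autonomous saving = 1133.7 − 0.22(8435) = -722, so a = 722
C = 722 + 0.78(2597) = 722 + 2025.66 = 2747.66

C = 2747.66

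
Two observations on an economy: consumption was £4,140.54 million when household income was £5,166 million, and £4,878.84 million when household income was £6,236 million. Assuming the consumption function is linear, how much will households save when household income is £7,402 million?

S = 1718.62

MPC = (4878.84 − 4140.54)/(6236 − 5166) = 738.3/1070 = 0.69
a = 4140.54 − 0.69(5166) = 4140.54 − 3564.54 = 576
C = 576 + 0.69(7402) = 5683.38
S = 7402 − 5683.38 = 1718.62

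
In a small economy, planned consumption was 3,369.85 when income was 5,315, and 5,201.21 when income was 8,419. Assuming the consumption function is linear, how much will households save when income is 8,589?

MPC = (5201.21 − 3369.85)/(8419 − 5315) = 1831.36/3104 = 0.59
a = 3369.85 − 0.59(5315) = 3369.85 − 3135.85 = 234
C = 234 + 0.59(8589) = 5301.51
S = 8589 − 5301.51 = 3287.49

S = 3287.49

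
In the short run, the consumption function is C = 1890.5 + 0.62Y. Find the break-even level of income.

At break-even, C = Y: 1890.5 + 0.62Y = Y
0.38Y = 1890.5, so Y = 1890.5/0.38 = 4975

Y = 4975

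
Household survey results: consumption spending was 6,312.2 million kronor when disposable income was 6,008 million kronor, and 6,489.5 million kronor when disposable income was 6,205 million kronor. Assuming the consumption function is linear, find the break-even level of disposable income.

MPC = (6489.5 − 6312.2)/(6205 − 6008) = 177.3/197 = 0.9
a = 6312.2 − 0.9(6008) = 6312.2 − 5407.2 = 905
Break-even: Y = a/(1−MPC) = 905/0.1 = 9050

Y = 9050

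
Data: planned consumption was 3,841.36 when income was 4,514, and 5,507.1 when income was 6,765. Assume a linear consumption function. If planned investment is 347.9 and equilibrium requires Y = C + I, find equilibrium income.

Y = 3265

MPC = (5507.1 − 3841.36)/(6765 − 4514) = 1665.74/2251 = 0.74
a = 3841.36 − 0.74(4514) = 501
Equilibrium: Y = 501 + 0.74Y + 347.9
0.26Y = 848.9, so Y = 848.9/0.26 = 3265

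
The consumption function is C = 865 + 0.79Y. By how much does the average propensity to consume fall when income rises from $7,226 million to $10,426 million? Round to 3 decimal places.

At Y = 7226: C = 865 + 0.79(7226) = 6573.54, APC = 6573.54/7226 = 0.9097
At Y = 10426: C = 9101.54, APC = 9101.54/10426 = 0.8730
Fall in APC = 0.9097 − 0.8730 = 0.0367 ≈ 0.037

ΔAPC = 0.037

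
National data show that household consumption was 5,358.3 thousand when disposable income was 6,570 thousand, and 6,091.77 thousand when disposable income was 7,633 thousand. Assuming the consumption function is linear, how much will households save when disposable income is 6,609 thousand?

S = 1223.79

MPC = (6091.77 − 5358.3)/(7633 − 6570) = 733.47/1063 = 0.69
a = 5358.3 − 0.69(6570) = 5358.3 − 4533.3 = 825
C = 825 + 0.69(6609) = 5385.21
S = 6609 − 5385.21 = 1223.79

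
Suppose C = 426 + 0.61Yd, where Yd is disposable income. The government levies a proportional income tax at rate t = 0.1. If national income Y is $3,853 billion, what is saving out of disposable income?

Yd = (1 − 0.1)(3853) = 0.9(3853) = 3467.7
C = 426 + 0.61(3467.7) = 426 + 2115.297 = 2541.297
S = Yd − C = 3467.7 − 2541.297 = 926.403

S = 926.403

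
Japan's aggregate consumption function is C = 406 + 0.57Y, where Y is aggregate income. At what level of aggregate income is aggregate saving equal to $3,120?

S = Y − C = -406 + 0.43Y
-406 + 0.43Y = 3120, so 0.43Y = 3526 and Y = 8200

Y = 8200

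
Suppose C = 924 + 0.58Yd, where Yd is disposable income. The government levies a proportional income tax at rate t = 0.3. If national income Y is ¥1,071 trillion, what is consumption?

C = 1358.826

Yd = (1 − 0.3)(1071) = 0.7(1071) = 749.7
C = 924 + 0.58(749.7) = 924 + 434.826 = 1358.826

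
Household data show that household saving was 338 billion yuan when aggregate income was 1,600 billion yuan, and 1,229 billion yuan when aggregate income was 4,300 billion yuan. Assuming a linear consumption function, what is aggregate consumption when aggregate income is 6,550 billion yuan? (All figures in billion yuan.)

MPS = ΔS/ΔY = (1229 − 338)/(4300 − 1600) = 891/2700 = 0.33
MPC = 1 − MPS = 0.67
Autonomous saving = 338 − 0.33(1600) = -190, so a = 190
C = 190 + 0.67(6550) = 190 + 4388.5 = 4578.5

C = 4578.5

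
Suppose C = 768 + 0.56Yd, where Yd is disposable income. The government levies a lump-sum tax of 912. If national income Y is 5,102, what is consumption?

C = 3114.4

Yd = Y − T = 5102 − 912 = 4190
C = 768 + 0.56(4190) = 768 + 2346.4 = 3114.4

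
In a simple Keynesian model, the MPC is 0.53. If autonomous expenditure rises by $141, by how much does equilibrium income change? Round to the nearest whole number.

The multiplier is 1/(1 − MPC) = 1/0.47.
ΔY = 141/0.47 = 300.00 ≈ 300

ΔY ≈ 300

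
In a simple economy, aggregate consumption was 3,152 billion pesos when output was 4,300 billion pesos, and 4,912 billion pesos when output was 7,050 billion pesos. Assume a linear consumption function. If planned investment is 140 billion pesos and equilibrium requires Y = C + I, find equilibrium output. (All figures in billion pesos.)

Y = 1500

MPC = (4912 − 3152)/(7050 − 4300) = 1760/2750 = 0.64
a = 3152 − 0.64(4300) = 400
Equilibrium: Y = 400 + 0.64Y + 140
0.36Y = 540, so Y = 540/0.36 = 1500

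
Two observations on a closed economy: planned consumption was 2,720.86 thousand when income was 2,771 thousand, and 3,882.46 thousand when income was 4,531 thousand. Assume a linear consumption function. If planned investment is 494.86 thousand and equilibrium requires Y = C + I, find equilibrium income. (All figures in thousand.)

MPC = (3882.46 − 2720.86)/(4531 − 2771) = 1161.6/1760 = 0.66
a = 2720.86 − 0.66(2771) = 892
Equilibrium: Y = 892 + 0.66Y + 494.86
0.34Y = 1386.86, so Y = 1386.86/0.34 = 4079

Y = 4079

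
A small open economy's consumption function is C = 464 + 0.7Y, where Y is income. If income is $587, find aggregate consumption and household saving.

C = 874.9; S = -287.9

C = 464 + 0.7(587) = 464 + 410.9 = 874.9
S = Y − C = 587 − 874.9 = -287.9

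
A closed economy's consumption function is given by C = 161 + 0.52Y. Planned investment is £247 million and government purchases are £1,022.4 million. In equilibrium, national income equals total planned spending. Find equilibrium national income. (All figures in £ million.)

Y = 2980

Y = C + I + G = 161 + 0.52Y + 247 + 1022.4
Y − 0.52Y = 1430.4
0.48Y = 1430.4, so Y = 1430.4/0.48 = 2980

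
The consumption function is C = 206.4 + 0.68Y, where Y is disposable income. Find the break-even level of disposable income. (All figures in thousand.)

At break-even, C = Y: 206.4 + 0.68Y = Y
0.32Y = 206.4, so Y = 206.4/0.32 = 645

Y = 645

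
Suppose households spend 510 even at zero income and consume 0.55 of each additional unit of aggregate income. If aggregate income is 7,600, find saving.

S = 2910

C = 510 + 0.55(7600) = 510 + 4180 = 4690
S = Y − C = 7600 − 4690 = 2910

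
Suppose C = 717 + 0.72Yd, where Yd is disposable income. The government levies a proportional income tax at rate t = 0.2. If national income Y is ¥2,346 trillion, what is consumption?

C = 2068.296

Yd = (1 − 0.2)(2346) = 0.8(2346) = 1876.8
C = 717 + 0.72(1876.8) = 717 + 1351.296 = 2068.296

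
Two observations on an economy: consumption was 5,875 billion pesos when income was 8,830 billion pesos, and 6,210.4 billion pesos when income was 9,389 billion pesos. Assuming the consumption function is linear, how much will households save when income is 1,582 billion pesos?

S = 55.8

MPC = (6210.4 − 5875)/(9389 − 8830) = 335.4/559 = 0.6
a = 5875 − 0.6(8830) = 5875 − 5298 = 577
C = 577 + 0.6(1582) = 1526.2
S = 1582 − 1526.2 = 55.8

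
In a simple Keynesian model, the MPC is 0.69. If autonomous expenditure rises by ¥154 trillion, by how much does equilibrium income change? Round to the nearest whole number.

ΔY ≈ 497

The multiplier is 1/(1 − MPC) = 1/0.31.
ΔY = 154/0.31 = 496.77 ≈ 497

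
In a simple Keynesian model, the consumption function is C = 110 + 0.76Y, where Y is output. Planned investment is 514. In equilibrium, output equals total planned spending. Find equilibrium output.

Y = C + I = 110 + 0.76Y + 514
Y − 0.76Y = 624
0.24Y = 624, so Y = 624/0.24 = 2600

Y = 2600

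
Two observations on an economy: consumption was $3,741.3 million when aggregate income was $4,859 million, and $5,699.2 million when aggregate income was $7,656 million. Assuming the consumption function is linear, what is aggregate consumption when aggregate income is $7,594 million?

C = 5655.8

MPC = (5699.2 − 3741.3)/(7656 − 4859) = 1957.9/2797 = 0.7
a = 3741.3 − 0.7(4859) = 3741.3 − 3401.3 = 340
C = 340 + 0.7(7594) = 340 + 5315.8 = 5655.8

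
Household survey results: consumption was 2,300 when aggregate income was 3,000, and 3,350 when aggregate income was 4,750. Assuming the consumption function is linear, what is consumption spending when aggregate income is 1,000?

MPC = (3350 − 2300)/(4750 − 3000) = 1050/1750 = 0.6
a = 2300 − 0.6(3000) = 2300 − 1800 = 500
C = 500 + 0.6(1000) = 500 + 600 = 1100

C = 1100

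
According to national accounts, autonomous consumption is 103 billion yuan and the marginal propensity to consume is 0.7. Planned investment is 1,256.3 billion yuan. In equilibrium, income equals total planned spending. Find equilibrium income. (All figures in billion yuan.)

Y = C + I = 103 + 0.7Y + 1256.3
Y − 0.7Y = 1359.3
0.3Y = 1359.3, so Y = 1359.3/0.3 = 4531

Y = 4531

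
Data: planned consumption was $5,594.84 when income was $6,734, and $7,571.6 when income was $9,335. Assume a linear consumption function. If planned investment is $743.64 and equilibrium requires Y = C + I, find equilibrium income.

Y = 5086

MPC = (7571.6 − 5594.84)/(9335 − 6734) = 1976.76/2601 = 0.76
a = 5594.84 − 0.76(6734) = 477
Equilibrium: Y = 477 + 0.76Y + 743.64
0.24Y = 1220.64, so Y = 1220.64/0.24 = 5086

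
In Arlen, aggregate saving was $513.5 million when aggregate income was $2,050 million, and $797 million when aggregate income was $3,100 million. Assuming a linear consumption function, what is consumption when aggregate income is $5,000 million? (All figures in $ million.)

C = 3690

MPS = ΔS/ΔY = (797 − 513.5)/(3100 − 2050) = 283.5/1050 = 0.27
MPC = 1 − MPS = 0.73
Autonomous saving = 513.5 − 0.27(2050) = -40, so a = 40
C = 40 + 0.73(5000) = 40 + 3650 = 3690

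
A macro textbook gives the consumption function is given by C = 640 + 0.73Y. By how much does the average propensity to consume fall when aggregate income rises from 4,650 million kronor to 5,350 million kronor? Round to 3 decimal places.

ΔAPC = 0.018

At Y = 4650: C = 640 + 0.73(4650) = 4034.5, APC = 4034.5/4650 = 0.8676
At Y = 5350: C = 4545.5, APC = 4545.5/5350 = 0.8496
Fall in APC = 0.8676 − 0.8496 = 0.018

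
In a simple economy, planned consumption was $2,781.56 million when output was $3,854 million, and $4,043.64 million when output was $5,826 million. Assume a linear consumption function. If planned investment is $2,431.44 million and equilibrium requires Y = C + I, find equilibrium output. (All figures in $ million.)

MPC = (4043.64 − 2781.56)/(5826 − 3854) = 1262.08/1972 = 0.64
a = 2781.56 − 0.64(3854) = 315
Equilibrium: Y = 315 + 0.64Y + 2431.44
0.36Y = 2746.44, so Y = 2746.44/0.36 = 7629

Y = 7629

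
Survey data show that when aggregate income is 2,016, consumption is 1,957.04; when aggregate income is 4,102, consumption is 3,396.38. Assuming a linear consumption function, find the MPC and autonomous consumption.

MPC = ΔC/ΔY = (3396.38 − 1957.04)/(4102 − 2016) = 1439.34/2086 = 0.69
a = C − MPC·Y = 1957.04 − 0.69(2016) = 1957.04 − 1391.04 = 566

MPC = 0.69; a = 566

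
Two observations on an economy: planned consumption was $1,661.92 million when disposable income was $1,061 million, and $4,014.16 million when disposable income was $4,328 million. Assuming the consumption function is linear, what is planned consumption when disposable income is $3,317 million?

C = 3286.24

MPC = (4014.16 − 1661.92)/(4328 − 1061) = 2352.24/3267 = 0.72
a = 1661.92 − 0.72(1061) = 1661.92 − 763.92 = 898
C = 898 + 0.72(3317) = 898 + 2388.24 = 3286.24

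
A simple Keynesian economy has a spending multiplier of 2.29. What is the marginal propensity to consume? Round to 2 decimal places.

MPC = 0.56

k = 1/(1 − MPC), so 1 − MPC = 1/k = 1/2.29 = 0.4367
MPC = 1 − 0.4367 = 0.56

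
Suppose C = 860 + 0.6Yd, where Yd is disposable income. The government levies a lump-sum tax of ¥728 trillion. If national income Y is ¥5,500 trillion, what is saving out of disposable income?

S = 1048.8

Yd = Y − T = 5500 − 728 = 4772
C = 860 + 0.6(4772) = 860 + 2863.2 = 3723.2
S = Yd − C = 4772 − 3723.2 = 1048.8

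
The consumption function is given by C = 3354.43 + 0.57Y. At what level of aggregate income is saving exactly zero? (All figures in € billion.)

Y = 7801

At break-even, C = Y: 3354.43 + 0.57Y = Y
0.43Y = 3354.43, so Y = 3354.43/0.43 = 7801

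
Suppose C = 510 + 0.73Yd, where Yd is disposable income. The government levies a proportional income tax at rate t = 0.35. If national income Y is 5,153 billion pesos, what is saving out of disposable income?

Yd = (1 − 0.35)(5153) = 0.65(5153) = 3349.45
C = 510 + 0.73(3349.45) = 510 + 2445.0985 = 2955.0985
S = Yd − C = 3349.45 − 2955.0985 = 394.3515

S = 394.3515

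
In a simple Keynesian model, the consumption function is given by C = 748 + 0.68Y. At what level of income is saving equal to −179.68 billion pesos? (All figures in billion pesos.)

Y = 1776

S = Y − C = -748 + 0.32Y
-748 + 0.32Y = -179.68, so 0.32Y = 568.32 and Y = 1776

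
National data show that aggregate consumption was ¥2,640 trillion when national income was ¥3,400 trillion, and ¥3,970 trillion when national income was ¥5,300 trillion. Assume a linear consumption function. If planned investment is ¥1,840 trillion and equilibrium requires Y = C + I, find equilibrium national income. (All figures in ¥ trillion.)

MPC = (3970 − 2640)/(5300 − 3400) = 1330/1900 = 0.7
a = 2640 − 0.7(3400) = 260
Equilibrium: Y = 260 + 0.7Y + 1840
0.3Y = 2100, so Y = 2100/0.3 = 7000

Y = 7000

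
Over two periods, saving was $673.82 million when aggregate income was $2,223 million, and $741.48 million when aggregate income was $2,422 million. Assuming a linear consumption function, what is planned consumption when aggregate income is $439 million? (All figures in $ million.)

C = 371.74

MPS = ΔS/ΔY = (741.48 − 673.82)/(2422 − 2223) = 67.66/199 = 0.34
MPC = 1 − MPS = 0.66
Autonomous saving = 673.82 − 0.34(2223) = -82, so a = 82
C = 82 + 0.66(439) = 82 + 289.74 = 371.74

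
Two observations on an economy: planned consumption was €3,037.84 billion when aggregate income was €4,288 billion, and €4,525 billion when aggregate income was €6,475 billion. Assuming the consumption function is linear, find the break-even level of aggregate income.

Y = 381.25

MPC = (4525 − 3037.84)/(6475 − 4288) = 1487.16/2187 = 0.68
a = 3037.84 − 0.68(4288) = 3037.84 − 2915.84 = 122
Break-even: Y = a/(1−MPC) = 122/0.32 = 381.25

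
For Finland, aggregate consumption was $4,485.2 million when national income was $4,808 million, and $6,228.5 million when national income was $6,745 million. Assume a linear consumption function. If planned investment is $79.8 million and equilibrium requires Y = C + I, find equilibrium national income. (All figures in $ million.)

MPC = (6228.5 − 4485.2)/(6745 − 4808) = 1743.3/1937 = 0.9
a = 4485.2 − 0.9(4808) = 158
Equilibrium: Y = 158 + 0.9Y + 79.8
0.1Y = 237.8, so Y = 237.8/0.1 = 2378

Y = 2378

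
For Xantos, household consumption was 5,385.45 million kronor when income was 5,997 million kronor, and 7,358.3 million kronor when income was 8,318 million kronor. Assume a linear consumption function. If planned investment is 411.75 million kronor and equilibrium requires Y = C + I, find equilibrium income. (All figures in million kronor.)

Y = 4665

MPC = (7358.3 − 5385.45)/(8318 − 5997) = 1972.85/2321 = 0.85
a = 5385.45 − 0.85(5997) = 288
Equilibrium: Y = 288 + 0.85Y + 411.75
0.15Y = 699.75, so Y = 699.75/0.15 = 4665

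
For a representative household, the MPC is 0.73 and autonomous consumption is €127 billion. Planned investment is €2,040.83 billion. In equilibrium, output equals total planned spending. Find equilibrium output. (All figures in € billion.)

Y = 8029

Y = C + I = 127 + 0.73Y + 2040.83
Y − 0.73Y = 2167.83
0.27Y = 2167.83, so Y = 2167.83/0.27 = 8029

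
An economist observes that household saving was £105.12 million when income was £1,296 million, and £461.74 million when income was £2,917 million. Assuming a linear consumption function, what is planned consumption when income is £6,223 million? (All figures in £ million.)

C = 5033.94

MPS = ΔS/ΔY = (461.74 − 105.12)/(2917 − 1296) = 356.62/1621 = 0.22
MPC = 1 − MPS = 0.78
Autonomous saving = 105.12 − 0.22(1296) = -180, so a = 180
C = 180 + 0.78(6223) = 180 + 4853.94 = 5033.94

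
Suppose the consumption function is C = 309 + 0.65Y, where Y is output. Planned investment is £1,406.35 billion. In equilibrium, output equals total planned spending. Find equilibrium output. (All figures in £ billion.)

Y = C + I = 309 + 0.65Y + 1406.35
Y − 0.65Y = 1715.35
0.35Y = 1715.35, so Y = 1715.35/0.35 = 4901

Y = 4901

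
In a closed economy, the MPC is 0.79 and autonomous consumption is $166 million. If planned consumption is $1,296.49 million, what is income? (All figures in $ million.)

Y = 1431

166 + 0.79Y = 1296.49
0.79Y = 1130.49, so Y = 1130.49/0.79 = 1431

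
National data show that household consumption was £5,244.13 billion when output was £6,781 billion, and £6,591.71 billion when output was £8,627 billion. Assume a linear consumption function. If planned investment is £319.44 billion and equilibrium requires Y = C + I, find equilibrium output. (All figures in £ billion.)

Y = 2272

MPC = (6591.71 − 5244.13)/(8627 − 6781) = 1347.58/1846 = 0.73
a = 5244.13 − 0.73(6781) = 294
Equilibrium: Y = 294 + 0.73Y + 319.44
0.27Y = 613.44, so Y = 613.44/0.27 = 2272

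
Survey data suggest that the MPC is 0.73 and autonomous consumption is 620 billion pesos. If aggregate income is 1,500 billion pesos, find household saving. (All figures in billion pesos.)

S = -215

C = 620 + 0.73(1500) = 620 + 1095 = 1715
S = Y − C = 1500 − 1715 = -215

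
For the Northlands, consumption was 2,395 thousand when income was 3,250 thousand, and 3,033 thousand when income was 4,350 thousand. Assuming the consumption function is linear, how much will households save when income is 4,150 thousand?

MPC = (3033 − 2395)/(4350 − 3250) = 638/1100 = 0.58
a = 2395 − 0.58(3250) = 2395 − 1885 = 510
C = 510 + 0.58(4150) = 2917
S = 4150 − 2917 = 1233

S = 1233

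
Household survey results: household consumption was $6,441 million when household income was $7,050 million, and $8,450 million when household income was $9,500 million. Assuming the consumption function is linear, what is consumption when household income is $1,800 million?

MPC = (8450 − 6441)/(9500 − 7050) = 2009/2450 = 0.82
a = 6441 − 0.82(7050) = 6441 − 5781 = 660
C = 660 + 0.82(1800) = 660 + 1476 = 2136

C = 2136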